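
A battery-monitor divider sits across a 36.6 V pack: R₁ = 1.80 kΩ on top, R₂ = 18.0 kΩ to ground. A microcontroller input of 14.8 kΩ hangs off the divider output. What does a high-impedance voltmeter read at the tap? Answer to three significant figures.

The load sits in parallel with R₂: R₂‖R_L = (18.0 × 14.8) / (18.0 + 14.8) = 8.122 kΩ.
V_out = 36.6 × 8.122 / (1.80 + 8.122) = 36.6 × 8.122/9.922 = 30.0 V.

V_out ≈ 30.0 V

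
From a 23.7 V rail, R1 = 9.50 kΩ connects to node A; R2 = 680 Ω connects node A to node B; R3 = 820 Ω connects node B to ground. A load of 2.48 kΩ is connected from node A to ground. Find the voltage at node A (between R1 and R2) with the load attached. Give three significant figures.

V ≈ 2.12 V

Below node A the series string R2+R3 = 1500 Ω sits in parallel with the 2480 Ω load: 934.7 Ω.
V_A = 23.7 × 934.7/(9500 + 934.7) = 2.12 V.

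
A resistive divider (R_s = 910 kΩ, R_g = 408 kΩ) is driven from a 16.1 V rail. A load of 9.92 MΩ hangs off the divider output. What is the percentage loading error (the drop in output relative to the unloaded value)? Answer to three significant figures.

The divider's output (Thévenin) resistance is R_s‖R_g = 281.7 kΩ.
Fractional drop under load = R_th/(R_th + R_L) = 281.7 / (281.7 + 9920) = 0.02761.
So the output falls by 2.76 %.

2.76 %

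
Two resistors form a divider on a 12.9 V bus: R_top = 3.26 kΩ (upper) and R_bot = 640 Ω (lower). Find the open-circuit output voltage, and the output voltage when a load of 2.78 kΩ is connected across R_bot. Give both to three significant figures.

Open-circuit: V = 12.9 × 640/(3260 + 640) = 2.12 V.
With the load, R_bot becomes R_bot‖R_L = 520.2 Ω, so V = 12.9 × 520.2/3780 = 1.78 V.

Unloaded: 2.12 V; loaded: 1.78 V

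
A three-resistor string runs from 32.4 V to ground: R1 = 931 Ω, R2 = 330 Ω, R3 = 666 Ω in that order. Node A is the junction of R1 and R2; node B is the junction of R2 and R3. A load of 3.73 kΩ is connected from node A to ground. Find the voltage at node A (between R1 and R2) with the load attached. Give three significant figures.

Below node A the series string R2+R3 = 996.0 Ω sits in parallel with the 3730 Ω load: 786.1 Ω.
V_A = 32.4 × 786.1/(931 + 786.1) = 14.8 V.

V ≈ 14.8 V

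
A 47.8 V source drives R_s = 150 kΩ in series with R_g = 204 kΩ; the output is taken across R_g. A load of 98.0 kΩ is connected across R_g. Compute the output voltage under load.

V_out ≈ 14.6 V

The load sits in parallel with R_g: R_g‖R_L = (204 × 98.0) / (204 + 98.0) = 66.20 kΩ.
V_out = 47.8 × 66.20 / (150 + 66.20) = 47.8 × 66.20/216.2 = 14.6 V.
(Unloaded it would have been 27.5 V.)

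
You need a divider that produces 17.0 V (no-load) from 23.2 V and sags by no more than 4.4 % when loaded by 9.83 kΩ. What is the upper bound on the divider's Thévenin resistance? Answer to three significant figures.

Loading drop = R_th/(R_th + R_L) ≤ 0.0440, so R_th ≤ R_L · ε/(1−ε) = 9.83 kΩ × 0.0440/0.9560 = 452 Ω.

R_th ≤ 452 Ω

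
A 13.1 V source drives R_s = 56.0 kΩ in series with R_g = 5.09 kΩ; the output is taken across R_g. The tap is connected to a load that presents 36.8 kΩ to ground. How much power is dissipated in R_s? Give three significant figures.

Total resistance from the source is R_s + (R_g‖R_L) = 60.47 kΩ, so I = 13.1/60.47 kΩ = 0.2166 mA.
P = I²·R_s = (0.2166 mA)² × 56.0 kΩ = 2.63 mW.

P ≈ 2.63 mW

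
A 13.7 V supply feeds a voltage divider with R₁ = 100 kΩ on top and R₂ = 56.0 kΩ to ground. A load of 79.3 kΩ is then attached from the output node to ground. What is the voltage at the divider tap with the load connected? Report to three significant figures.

V_out ≈ 3.39 V

The load sits in parallel with R₂: R₂‖R_L = (56.0 × 79.3) / (56.0 + 79.3) = 32.82 kΩ.
V_out = 13.7 × 32.82 / (100 + 32.82) = 13.7 × 32.82/132.8 = 3.39 V.
(Unloaded it would have been 4.92 V.)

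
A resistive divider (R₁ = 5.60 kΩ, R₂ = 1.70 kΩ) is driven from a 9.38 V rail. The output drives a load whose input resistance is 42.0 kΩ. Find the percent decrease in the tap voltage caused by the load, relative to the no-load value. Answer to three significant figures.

The divider's output (Thévenin) resistance is R₁‖R₂ = 1.304 kΩ.
Fractional drop under load = R_th/(R_th + R_L) = 1.304 / (1.304 + 42.0) = 0.03012.
So the output falls by 3.01 %.

3.01 %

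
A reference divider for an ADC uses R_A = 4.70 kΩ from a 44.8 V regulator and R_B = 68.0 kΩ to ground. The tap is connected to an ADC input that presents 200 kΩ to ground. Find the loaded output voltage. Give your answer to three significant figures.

The load sits in parallel with R_B: R_B‖R_L = (68.0 × 200) / (68.0 + 200) = 50.75 kΩ.
V_out = 44.8 × 50.75 / (4.70 + 50.75) = 44.8 × 50.75/55.45 = 41.0 V.
(Unloaded it would have been 41.9 V.)

V_out ≈ 41.0 V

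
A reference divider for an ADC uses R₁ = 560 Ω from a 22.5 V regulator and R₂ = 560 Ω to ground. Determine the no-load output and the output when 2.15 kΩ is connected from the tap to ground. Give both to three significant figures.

Open-circuit: V = 22.5 × 560/(560 + 560) = 11.2 V.
With the load, R₂ becomes R₂‖R_L = 444.3 Ω, so V = 22.5 × 444.3/1004 = 9.95 V.

Unloaded: 11.2 V; loaded: 9.95 V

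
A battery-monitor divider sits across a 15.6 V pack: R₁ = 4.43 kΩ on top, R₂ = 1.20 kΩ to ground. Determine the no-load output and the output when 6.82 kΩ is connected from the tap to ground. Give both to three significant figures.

Open-circuit: V = 15.6 × 1.20/(4.43 + 1.20) = 3.33 V.
With the load, R₂ becomes R₂‖R_L = 1.020 kΩ, so V = 15.6 × 1.020/5.450 = 2.92 V.

Unloaded: 3.33 V; loaded: 2.92 V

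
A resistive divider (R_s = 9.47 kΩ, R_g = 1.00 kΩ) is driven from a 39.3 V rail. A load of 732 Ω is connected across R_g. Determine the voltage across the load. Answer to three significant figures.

The load sits in parallel with R_g: R_g‖R_L = (1000 × 732) / (1000 + 732) = 422.6 Ω.
V_out = 39.3 × 422.6 / (9470 + 422.6) = 39.3 × 422.6/9893 = 1.68 V.
(Unloaded it would have been 3.75 V.)

V_out ≈ 1.68 V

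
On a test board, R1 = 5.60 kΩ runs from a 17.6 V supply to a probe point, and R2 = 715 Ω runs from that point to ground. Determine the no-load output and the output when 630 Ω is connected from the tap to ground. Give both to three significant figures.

Open-circuit: V = 17.6 × 715/(5600 + 715) = 1.99 V.
With the load, R2 becomes R2‖R_L = 334.9 Ω, so V = 17.6 × 334.9/5935 = 0.993 V.

Unloaded: 1.99 V; loaded: 0.993 V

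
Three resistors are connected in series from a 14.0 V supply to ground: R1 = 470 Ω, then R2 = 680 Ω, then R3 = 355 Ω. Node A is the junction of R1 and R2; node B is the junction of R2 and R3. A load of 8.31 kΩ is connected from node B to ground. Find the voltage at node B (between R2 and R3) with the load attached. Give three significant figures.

V ≈ 3.20 V

At node B, R3 is in parallel with the load: R3‖R_L = 340.5 Ω.
Below node A the resistance is R2 + (R3‖R_L) = 1020 Ω, so V_A = 14.0 × 1020/1490 = 9.585 V.
Then V_B = V_A × (R3‖R_L)/(R2 + R3‖R_L) = 9.585 × 340.5/1020 = 3.20 V.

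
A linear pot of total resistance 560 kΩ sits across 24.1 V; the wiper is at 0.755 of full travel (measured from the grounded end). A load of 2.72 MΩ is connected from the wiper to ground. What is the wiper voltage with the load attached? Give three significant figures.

The wiper splits the pot into (1−α)R = 137.2 kΩ above and αR = 422.8 kΩ below.
Lower section ‖ load = 365.9 kΩ.
V_wiper = 24.1 × 365.9/(137.2 + 365.9) = 17.5 V.

V ≈ 17.5 V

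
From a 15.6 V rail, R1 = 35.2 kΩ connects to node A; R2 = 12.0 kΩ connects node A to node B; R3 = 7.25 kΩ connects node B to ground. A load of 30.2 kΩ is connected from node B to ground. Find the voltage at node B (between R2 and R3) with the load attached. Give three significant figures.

V ≈ 1.72 V

At node B, R3 is in parallel with the load: R3‖R_L = 5.846 kΩ.
Below node A the resistance is R2 + (R3‖R_L) = 17.85 kΩ, so V_A = 15.6 × 17.85/53.05 = 5.248 V.
Then V_B = V_A × (R3‖R_L)/(R2 + R3‖R_L) = 5.248 × 5.846/17.85 = 1.72 V.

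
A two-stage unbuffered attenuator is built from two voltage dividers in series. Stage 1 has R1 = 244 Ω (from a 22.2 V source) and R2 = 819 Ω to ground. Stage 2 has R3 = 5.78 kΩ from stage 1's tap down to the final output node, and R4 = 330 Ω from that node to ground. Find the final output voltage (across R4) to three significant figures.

Stage 2 presents R3+R4 = 6110 Ω as a load on stage 1's tap.
Stage 1's lower leg becomes R2‖(R3+R4) = 722.2 Ω, so V_mid = 22.2 × 722.2/966.2 = 16.59 V.
Stage 2 is itself unloaded: V_out = V_mid × R4/(R3+R4) = 16.59 × 330/6110 = 0.896 V.

V_out ≈ 0.896 V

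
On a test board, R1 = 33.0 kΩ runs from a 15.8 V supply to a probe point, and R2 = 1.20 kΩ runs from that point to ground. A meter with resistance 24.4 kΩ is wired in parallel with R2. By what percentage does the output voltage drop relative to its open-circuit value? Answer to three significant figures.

4.53 %

The divider's output (Thévenin) resistance is R1‖R2 = 1.158 kΩ.
Fractional drop under load = R_th/(R_th + R_L) = 1.158 / (1.158 + 24.4) = 0.04530.
So the output falls by 4.53 %.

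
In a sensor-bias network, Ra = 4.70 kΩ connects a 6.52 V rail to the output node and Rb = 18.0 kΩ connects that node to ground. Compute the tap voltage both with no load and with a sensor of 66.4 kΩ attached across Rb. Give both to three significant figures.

Open-circuit: V = 6.52 × 18.0/(4.70 + 18.0) = 5.17 V.
With the load, Rb becomes Rb‖R_L = 14.16 kΩ, so V = 6.52 × 14.16/18.86 = 4.90 V.

Unloaded: 5.17 V; loaded: 4.90 V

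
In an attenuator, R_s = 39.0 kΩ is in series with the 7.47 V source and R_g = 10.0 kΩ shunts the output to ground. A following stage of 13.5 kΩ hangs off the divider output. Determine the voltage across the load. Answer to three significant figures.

V_out ≈ 0.959 V

The load sits in parallel with R_g: R_g‖R_L = (10.0 × 13.5) / (10.0 + 13.5) = 5.745 kΩ.
V_out = 7.47 × 5.745 / (39.0 + 5.745) = 7.47 × 5.745/44.74 = 0.959 V.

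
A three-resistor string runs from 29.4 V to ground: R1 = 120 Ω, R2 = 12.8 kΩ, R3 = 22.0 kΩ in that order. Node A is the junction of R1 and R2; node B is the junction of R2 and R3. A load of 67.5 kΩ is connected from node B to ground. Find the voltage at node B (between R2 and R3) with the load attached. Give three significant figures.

V ≈ 16.5 V

At node B, R3 is in parallel with the load: R3‖R_L = 16590 Ω.
Below node A the resistance is R2 + (R3‖R_L) = 29390 Ω, so V_A = 29.4 × 29390/29510 = 29.28 V.
Then V_B = V_A × (R3‖R_L)/(R2 + R3‖R_L) = 29.28 × 16590/29390 = 16.5 V.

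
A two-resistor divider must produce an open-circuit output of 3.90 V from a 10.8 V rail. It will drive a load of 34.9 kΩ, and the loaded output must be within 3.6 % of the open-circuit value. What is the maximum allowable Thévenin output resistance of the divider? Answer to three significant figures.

R_th ≤ 1.30 kΩ

Loading drop = R_th/(R_th + R_L) ≤ 0.0360, so R_th ≤ R_L · ε/(1−ε) = 34.9 kΩ × 0.0360/0.9640 = 1.30 kΩ.
(Any R1, R2 with R2/(R1+R2) = 0.361 and R1‖R2 ≤ 1.30 kΩ will meet the spec.)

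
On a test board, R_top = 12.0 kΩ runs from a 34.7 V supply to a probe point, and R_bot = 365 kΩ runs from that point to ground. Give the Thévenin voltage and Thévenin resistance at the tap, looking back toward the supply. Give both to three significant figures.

V_th is the open-circuit tap voltage: 34.7 × 365/(12.0 + 365) = 33.6 V.
With the supply zeroed, R_top and R_bot appear in parallel from the tap: R_th = R_top‖R_bot = (12.0 × 365)/377.0 = 11.6 kΩ.

V_th = 33.6 V, R_th = 11.6 kΩ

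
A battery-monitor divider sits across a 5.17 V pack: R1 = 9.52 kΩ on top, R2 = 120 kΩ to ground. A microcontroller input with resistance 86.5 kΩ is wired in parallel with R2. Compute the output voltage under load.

The load sits in parallel with R2: R2‖R_L = (120 × 86.5) / (120 + 86.5) = 50.27 kΩ.
V_out = 5.17 × 50.27 / (9.52 + 50.27) = 5.17 × 50.27/59.79 = 4.35 V.

V_out ≈ 4.35 V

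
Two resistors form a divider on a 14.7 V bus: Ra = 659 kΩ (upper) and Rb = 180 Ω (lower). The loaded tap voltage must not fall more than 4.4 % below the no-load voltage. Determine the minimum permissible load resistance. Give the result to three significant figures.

R_L(min) ≈ 3.91 kΩ

Output resistance R_th = Ra‖Rb = (659000 × 180)/659200 = 180.0 Ω.
The fractional drop is R_th/(R_th + R_L); requiring this ≤ 0.0440 gives R_L ≥ R_th(1/0.0440 − 1) = 180.0 × 21.73 = 3.91 kΩ.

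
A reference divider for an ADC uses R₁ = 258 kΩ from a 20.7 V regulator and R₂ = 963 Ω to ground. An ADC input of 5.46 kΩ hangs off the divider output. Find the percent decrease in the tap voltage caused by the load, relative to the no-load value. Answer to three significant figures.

Unloaded V = 20.7 × 963/259000 = 0.076977 V.
Loaded: R₂‖R_L = 818.6 Ω, giving V = 20.7 × 818.6/258800 = 0.065472 V.
Drop = (0.076977 − 0.065472) / 0.076977 = 14.9 %.

14.9 %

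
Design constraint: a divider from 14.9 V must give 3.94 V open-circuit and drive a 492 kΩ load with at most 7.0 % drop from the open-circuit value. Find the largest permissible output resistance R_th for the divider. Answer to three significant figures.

R_th ≤ 37.0 kΩ

Loading drop = R_th/(R_th + R_L) ≤ 0.0700, so R_th ≤ R_L · ε/(1−ε) = 492 kΩ × 0.0700/0.9300 = 37.0 kΩ.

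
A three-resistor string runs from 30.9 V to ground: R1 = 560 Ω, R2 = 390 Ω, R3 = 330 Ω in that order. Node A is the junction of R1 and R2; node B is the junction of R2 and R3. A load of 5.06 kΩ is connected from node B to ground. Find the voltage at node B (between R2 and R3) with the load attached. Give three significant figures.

At node B, R3 is in parallel with the load: R3‖R_L = 309.8 Ω.
Below node A the resistance is R2 + (R3‖R_L) = 699.8 Ω, so V_A = 30.9 × 699.8/1260 = 17.16 V.
Then V_B = V_A × (R3‖R_L)/(R2 + R3‖R_L) = 17.16 × 309.8/699.8 = 7.60 V.

V ≈ 7.60 V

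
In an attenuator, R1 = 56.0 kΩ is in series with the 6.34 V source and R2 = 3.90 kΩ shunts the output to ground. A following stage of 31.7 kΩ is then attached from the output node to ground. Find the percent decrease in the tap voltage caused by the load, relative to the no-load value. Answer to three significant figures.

The divider's output (Thévenin) resistance is R1‖R2 = 3.646 kΩ.
Fractional drop under load = R_th/(R_th + R_L) = 3.646 / (3.646 + 31.7) = 0.1032.
So the output falls by 10.3 %.

10.3 %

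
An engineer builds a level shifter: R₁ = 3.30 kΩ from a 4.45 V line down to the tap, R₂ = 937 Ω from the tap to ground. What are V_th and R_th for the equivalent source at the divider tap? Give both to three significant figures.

V_th = 0.984 V, R_th = 730 Ω

V_th is the open-circuit tap voltage: 4.45 × 937/(3300 + 937) = 0.984 V.
With the supply zeroed, R₁ and R₂ appear in parallel from the tap: R_th = R₁‖R₂ = (3300 × 937)/4237 = 730 Ω.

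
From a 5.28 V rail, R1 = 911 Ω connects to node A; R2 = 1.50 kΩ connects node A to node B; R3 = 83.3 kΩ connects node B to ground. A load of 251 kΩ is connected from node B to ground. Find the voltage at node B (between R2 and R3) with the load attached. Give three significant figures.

At node B, R3 is in parallel with the load: R3‖R_L = 62540 Ω.
Below node A the resistance is R2 + (R3‖R_L) = 64040 Ω, so V_A = 5.28 × 64040/64950 = 5.206 V.
Then V_B = V_A × (R3‖R_L)/(R2 + R3‖R_L) = 5.206 × 62540/64040 = 5.08 V.

V ≈ 5.08 V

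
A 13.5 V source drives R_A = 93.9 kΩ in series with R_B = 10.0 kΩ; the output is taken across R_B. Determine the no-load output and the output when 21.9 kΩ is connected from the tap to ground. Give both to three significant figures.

Open-circuit: V = 13.5 × 10.0/(93.9 + 10.0) = 1.30 V.
With the load, R_B becomes R_B‖R_L = 6.865 kΩ, so V = 13.5 × 6.865/100.8 = 0.920 V.

Unloaded: 1.30 V; loaded: 0.920 V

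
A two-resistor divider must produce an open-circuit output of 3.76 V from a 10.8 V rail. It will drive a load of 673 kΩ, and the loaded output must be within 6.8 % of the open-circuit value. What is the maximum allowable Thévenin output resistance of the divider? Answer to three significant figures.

R_th ≤ 49.1 kΩ

Loading drop = R_th/(R_th + R_L) ≤ 0.0680, so R_th ≤ R_L · ε/(1−ε) = 673 kΩ × 0.0680/0.9320 = 49.1 kΩ.
(Any R1, R2 with R2/(R1+R2) = 0.348 and R1‖R2 ≤ 49.1 kΩ will meet the spec.)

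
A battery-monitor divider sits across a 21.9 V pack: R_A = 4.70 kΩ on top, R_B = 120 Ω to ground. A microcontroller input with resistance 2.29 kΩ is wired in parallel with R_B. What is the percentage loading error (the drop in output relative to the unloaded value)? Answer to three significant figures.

The divider's output (Thévenin) resistance is R_A‖R_B = 117.0 Ω.
Fractional drop under load = R_th/(R_th + R_L) = 117.0 / (117.0 + 2290) = 0.04861.
So the output falls by 4.86 %.

4.86 %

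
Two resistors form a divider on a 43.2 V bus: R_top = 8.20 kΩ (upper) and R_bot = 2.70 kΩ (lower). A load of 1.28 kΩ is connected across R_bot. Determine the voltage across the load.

V_out ≈ 4.14 V

The load sits in parallel with R_bot: R_bot‖R_L = (2.70 × 1.28) / (2.70 + 1.28) = 0.8683 kΩ.
V_out = 43.2 × 0.8683 / (8.20 + 0.8683) = 43.2 × 0.8683/9.068 = 4.14 V.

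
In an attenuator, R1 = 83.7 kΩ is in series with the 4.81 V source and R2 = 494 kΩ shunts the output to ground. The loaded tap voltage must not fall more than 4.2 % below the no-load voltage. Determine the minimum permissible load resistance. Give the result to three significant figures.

R_L(min) ≈ 1.63 MΩ

Output resistance R_th = R1‖R2 = (83.7 × 494)/577.7 = 71.57 kΩ.
The fractional drop is R_th/(R_th + R_L); requiring this ≤ 0.0420 gives R_L ≥ R_th(1/0.0420 − 1) = 71.57 × 22.81 = 1.63 MΩ.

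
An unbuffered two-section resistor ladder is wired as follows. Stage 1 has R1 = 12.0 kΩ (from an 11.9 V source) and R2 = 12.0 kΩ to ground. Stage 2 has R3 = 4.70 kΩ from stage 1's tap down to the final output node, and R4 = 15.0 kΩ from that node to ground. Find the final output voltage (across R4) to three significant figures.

Stage 2 presents R3+R4 = 19.70 kΩ as a load on stage 1's tap.
Stage 1's lower leg becomes R2‖(R3+R4) = 7.457 kΩ, so V_mid = 11.9 × 7.457/19.46 = 4.561 V.
Stage 2 is itself unloaded: V_out = V_mid × R4/(R3+R4) = 4.561 × 15.0/19.70 = 3.47 V.

V_out ≈ 3.47 V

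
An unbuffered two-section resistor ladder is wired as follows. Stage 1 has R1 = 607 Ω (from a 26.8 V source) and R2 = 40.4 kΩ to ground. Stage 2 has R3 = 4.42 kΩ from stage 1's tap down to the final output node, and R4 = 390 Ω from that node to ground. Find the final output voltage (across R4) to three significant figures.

V_out ≈ 1.90 V

Stage 2 presents R3+R4 = 4810 Ω as a load on stage 1's tap.
Stage 1's lower leg becomes R2‖(R3+R4) = 4298 Ω, so V_mid = 26.8 × 4298/4905 = 23.48 V.
Stage 2 is itself unloaded: V_out = V_mid × R4/(R3+R4) = 23.48 × 390/4810 = 1.90 V.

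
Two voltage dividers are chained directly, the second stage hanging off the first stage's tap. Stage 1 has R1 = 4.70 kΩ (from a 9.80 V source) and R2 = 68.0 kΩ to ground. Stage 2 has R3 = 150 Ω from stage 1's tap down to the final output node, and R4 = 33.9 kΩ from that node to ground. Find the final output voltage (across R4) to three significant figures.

Stage 2 presents R3+R4 = 34050 Ω as a load on stage 1's tap.
Stage 1's lower leg becomes R2‖(R3+R4) = 22690 Ω, so V_mid = 9.80 × 22690/27390 = 8.118 V.
Stage 2 is itself unloaded: V_out = V_mid × R4/(R3+R4) = 8.118 × 33900/34050 = 8.08 V.

V_out ≈ 8.08 V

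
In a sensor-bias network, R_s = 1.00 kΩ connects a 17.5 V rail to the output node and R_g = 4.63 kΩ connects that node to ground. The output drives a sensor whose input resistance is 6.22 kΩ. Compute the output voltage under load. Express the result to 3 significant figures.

V_out ≈ 12.7 V

The load sits in parallel with R_g: R_g‖R_L = (4.63 × 6.22) / (4.63 + 6.22) = 2.654 kΩ.
V_out = 17.5 × 2.654 / (1.00 + 2.654) = 17.5 × 2.654/3.654 = 12.7 V.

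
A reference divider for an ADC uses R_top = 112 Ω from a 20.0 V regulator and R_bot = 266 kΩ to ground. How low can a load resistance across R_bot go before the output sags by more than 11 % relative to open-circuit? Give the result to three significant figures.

R_L(min) ≈ 906 Ω

Output resistance R_th = R_top‖R_bot = (112 × 266000)/266100 = 112.0 Ω.
The fractional drop is R_th/(R_th + R_L); requiring this ≤ 0.110 gives R_L ≥ R_th(1/0.110 − 1) = 112.0 × 8.091 = 906 Ω.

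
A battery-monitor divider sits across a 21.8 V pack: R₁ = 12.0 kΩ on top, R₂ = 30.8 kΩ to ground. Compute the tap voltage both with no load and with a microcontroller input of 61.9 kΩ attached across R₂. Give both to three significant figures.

Open-circuit: V = 21.8 × 30.8/(12.0 + 30.8) = 15.7 V.
With the load, R₂ becomes R₂‖R_L = 20.57 kΩ, so V = 21.8 × 20.57/32.57 = 13.8 V.

Unloaded: 15.7 V; loaded: 13.8 V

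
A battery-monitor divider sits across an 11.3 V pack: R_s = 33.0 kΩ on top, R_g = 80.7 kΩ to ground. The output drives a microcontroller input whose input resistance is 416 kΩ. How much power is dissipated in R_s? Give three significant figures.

P ≈ 0.416 mW

Total resistance from the source is R_s + (R_g‖R_L) = 100.6 kΩ, so I = 11.3/100.6 kΩ = 0.1123 mA.
P = I²·R_s = (0.1123 mA)² × 33.0 kΩ = 0.416 mW.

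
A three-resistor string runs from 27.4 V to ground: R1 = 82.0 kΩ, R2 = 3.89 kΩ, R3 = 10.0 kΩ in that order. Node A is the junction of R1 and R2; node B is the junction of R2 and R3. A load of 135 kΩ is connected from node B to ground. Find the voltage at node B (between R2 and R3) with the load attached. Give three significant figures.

At node B, R3 is in parallel with the load: R3‖R_L = 9.310 kΩ.
Below node A the resistance is R2 + (R3‖R_L) = 13.20 kΩ, so V_A = 27.4 × 13.20/95.20 = 3.799 V.
Then V_B = V_A × (R3‖R_L)/(R2 + R3‖R_L) = 3.799 × 9.310/13.20 = 2.68 V.

V ≈ 2.68 V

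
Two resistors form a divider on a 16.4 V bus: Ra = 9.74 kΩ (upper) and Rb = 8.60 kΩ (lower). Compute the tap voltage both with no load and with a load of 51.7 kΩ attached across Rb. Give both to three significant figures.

Open-circuit: V = 16.4 × 8.60/(9.74 + 8.60) = 7.69 V.
With the load, Rb becomes Rb‖R_L = 7.373 kΩ, so V = 16.4 × 7.373/17.11 = 7.07 V.

Unloaded: 7.69 V; loaded: 7.07 V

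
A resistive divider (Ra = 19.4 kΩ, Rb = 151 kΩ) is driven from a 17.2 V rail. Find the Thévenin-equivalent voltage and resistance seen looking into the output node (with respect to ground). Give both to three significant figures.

V_th = 15.2 V, R_th = 17.2 kΩ

V_th is the open-circuit tap voltage: 17.2 × 151/(19.4 + 151) = 15.2 V.
With the supply zeroed, Ra and Rb appear in parallel from the tap: R_th = Ra‖Rb = (19.4 × 151)/170.4 = 17.2 kΩ.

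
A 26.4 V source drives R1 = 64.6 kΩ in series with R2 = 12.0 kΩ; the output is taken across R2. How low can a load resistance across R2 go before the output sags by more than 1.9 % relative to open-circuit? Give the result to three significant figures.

R_L(min) ≈ 523 kΩ

Output resistance R_th = R1‖R2 = (64.6 × 12.0)/76.60 = 10.12 kΩ.
The fractional drop is R_th/(R_th + R_L); requiring this ≤ 0.0190 gives R_L ≥ R_th(1/0.0190 − 1) = 10.12 × 51.63 = 523 kΩ.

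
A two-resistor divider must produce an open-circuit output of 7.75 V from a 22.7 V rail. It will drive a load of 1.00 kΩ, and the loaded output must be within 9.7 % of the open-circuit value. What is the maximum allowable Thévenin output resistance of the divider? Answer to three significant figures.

R_th ≤ 107 Ω

Loading drop = R_th/(R_th + R_L) ≤ 0.0970, so R_th ≤ R_L · ε/(1−ε) = 1.00 kΩ × 0.0970/0.9030 = 107 Ω.
(Any R1, R2 with R2/(R1+R2) = 0.341 and R1‖R2 ≤ 107 Ω will meet the spec.)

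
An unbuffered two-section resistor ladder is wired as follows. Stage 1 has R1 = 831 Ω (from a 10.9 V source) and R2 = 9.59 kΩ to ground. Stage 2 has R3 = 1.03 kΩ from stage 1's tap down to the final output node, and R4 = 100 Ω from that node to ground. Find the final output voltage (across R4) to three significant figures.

V_out ≈ 0.529 V

Stage 2 presents R3+R4 = 1130 Ω as a load on stage 1's tap.
Stage 1's lower leg becomes R2‖(R3+R4) = 1011 Ω, so V_mid = 10.9 × 1011/1842 = 5.982 V.
Stage 2 is itself unloaded: V_out = V_mid × R4/(R3+R4) = 5.982 × 100/1130 = 0.529 V.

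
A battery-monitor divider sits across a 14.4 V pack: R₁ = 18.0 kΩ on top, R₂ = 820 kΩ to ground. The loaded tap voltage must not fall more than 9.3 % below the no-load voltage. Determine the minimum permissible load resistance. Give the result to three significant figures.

Output resistance R_th = R₁‖R₂ = (18.0 × 820)/838.0 = 17.61 kΩ.
The fractional drop is R_th/(R_th + R_L); requiring this ≤ 0.0930 gives R_L ≥ R_th(1/0.0930 − 1) = 17.61 × 9.753 = 172 kΩ.

R_L(min) ≈ 172 kΩ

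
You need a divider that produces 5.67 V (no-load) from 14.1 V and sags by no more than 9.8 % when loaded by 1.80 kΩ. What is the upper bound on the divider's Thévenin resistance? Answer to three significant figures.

R_th ≤ 196 Ω

Loading drop = R_th/(R_th + R_L) ≤ 0.0980, so R_th ≤ R_L · ε/(1−ε) = 1.80 kΩ × 0.0980/0.9020 = 196 Ω.
(Any R1, R2 with R2/(R1+R2) = 0.402 and R1‖R2 ≤ 196 Ω will meet the spec.)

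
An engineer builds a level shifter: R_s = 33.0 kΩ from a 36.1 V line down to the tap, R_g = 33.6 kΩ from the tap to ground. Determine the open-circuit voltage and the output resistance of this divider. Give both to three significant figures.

V_th is the open-circuit tap voltage: 36.1 × 33.6/(33.0 + 33.6) = 18.2 V.
With the supply zeroed, R_s and R_g appear in parallel from the tap: R_th = R_s‖R_g = (33.0 × 33.6)/66.60 = 16.6 kΩ.

V_th = 18.2 V, R_th = 16.6 kΩ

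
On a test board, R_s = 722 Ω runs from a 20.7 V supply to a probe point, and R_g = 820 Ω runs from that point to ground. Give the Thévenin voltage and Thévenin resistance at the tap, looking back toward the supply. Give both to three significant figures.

V_th is the open-circuit tap voltage: 20.7 × 820/(722 + 820) = 11.0 V.
With the supply zeroed, R_s and R_g appear in parallel from the tap: R_th = R_s‖R_g = (722 × 820)/1542 = 384 Ω.

V_th = 11.0 V, R_th = 384 Ω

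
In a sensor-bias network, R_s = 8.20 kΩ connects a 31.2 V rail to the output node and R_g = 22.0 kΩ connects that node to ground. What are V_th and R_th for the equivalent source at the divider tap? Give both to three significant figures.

V_th = 22.7 V, R_th = 5.97 kΩ

V_th is the open-circuit tap voltage: 31.2 × 22.0/(8.20 + 22.0) = 22.7 V.
With the supply zeroed, R_s and R_g appear in parallel from the tap: R_th = R_s‖R_g = (8.20 × 22.0)/30.20 = 5.97 kΩ.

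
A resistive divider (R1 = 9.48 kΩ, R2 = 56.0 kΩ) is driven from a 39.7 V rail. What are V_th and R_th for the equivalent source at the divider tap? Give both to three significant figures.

V_th = 34.0 V, R_th = 8.11 kΩ

V_th is the open-circuit tap voltage: 39.7 × 56.0/(9.48 + 56.0) = 34.0 V.
With the supply zeroed, R1 and R2 appear in parallel from the tap: R_th = R1‖R2 = (9.48 × 56.0)/65.48 = 8.11 kΩ.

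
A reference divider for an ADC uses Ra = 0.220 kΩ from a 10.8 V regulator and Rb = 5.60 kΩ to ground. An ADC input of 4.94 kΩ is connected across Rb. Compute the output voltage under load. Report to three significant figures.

The load sits in parallel with Rb: Rb‖R_L = (5600 × 4940) / (5600 + 4940) = 2625 Ω.
V_out = 10.8 × 2625 / (220 + 2625) = 10.8 × 2625/2845 = 9.96 V.
(Unloaded it would have been 10.4 V.)

V_out ≈ 9.96 V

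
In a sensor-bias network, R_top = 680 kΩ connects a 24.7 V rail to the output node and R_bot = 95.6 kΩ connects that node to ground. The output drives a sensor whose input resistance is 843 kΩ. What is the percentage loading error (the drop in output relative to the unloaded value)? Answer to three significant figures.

Unloaded V = 24.7 × 95.6/775.6 = 3.0445 V.
Loaded: R_bot‖R_L = 85.86 kΩ, giving V = 24.7 × 85.86/765.9 = 2.7692 V.
Drop = (3.0445 − 2.7692) / 3.0445 = 9.04 %.

9.04 %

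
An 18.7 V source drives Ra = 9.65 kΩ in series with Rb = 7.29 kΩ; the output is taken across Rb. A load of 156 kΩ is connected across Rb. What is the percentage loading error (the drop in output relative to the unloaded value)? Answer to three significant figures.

2.59 %

The divider's output (Thévenin) resistance is Ra‖Rb = 4.153 kΩ.
Fractional drop under load = R_th/(R_th + R_L) = 4.153 / (4.153 + 156) = 0.02593.
So the output falls by 2.59 %.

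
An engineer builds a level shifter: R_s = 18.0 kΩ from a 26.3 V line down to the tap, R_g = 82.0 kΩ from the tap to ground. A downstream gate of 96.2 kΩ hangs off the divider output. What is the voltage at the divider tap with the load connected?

The load sits in parallel with R_g: R_g‖R_L = (82.0 × 96.2) / (82.0 + 96.2) = 44.27 kΩ.
V_out = 26.3 × 44.27 / (18.0 + 44.27) = 26.3 × 44.27/62.27 = 18.7 V.
(Unloaded it would have been 21.6 V.)

V_out ≈ 18.7 V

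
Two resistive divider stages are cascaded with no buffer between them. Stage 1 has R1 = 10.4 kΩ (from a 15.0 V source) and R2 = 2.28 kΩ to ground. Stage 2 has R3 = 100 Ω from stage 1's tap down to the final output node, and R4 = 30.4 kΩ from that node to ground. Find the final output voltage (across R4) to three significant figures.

V_out ≈ 2.53 V

Stage 2 presents R3+R4 = 30500 Ω as a load on stage 1's tap.
Stage 1's lower leg becomes R2‖(R3+R4) = 2121 Ω, so V_mid = 15.0 × 2121/12520 = 2.541 V.
Stage 2 is itself unloaded: V_out = V_mid × R4/(R3+R4) = 2.541 × 30400/30500 = 2.53 V.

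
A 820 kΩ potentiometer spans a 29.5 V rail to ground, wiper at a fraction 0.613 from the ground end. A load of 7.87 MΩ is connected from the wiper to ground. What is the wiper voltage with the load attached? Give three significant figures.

The wiper splits the pot into (1−α)R = 317.3 kΩ above and αR = 502.7 kΩ below.
Lower section ‖ load = 472.5 kΩ.
V_wiper = 29.5 × 472.5/(317.3 + 472.5) = 17.6 V.

V ≈ 17.6 V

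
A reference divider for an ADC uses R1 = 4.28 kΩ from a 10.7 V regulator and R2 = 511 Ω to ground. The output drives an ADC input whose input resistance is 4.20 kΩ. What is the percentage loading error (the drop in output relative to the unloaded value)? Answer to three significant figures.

The divider's output (Thévenin) resistance is R1‖R2 = 456.5 Ω.
Fractional drop under load = R_th/(R_th + R_L) = 456.5 / (456.5 + 4200) = 0.09803.
So the output falls by 9.80 %.

9.80 %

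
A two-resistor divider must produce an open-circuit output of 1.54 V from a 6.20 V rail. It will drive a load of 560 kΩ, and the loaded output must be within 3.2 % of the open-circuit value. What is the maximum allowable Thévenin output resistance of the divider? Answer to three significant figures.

R_th ≤ 18.5 kΩ

Loading drop = R_th/(R_th + R_L) ≤ 0.0320, so R_th ≤ R_L · ε/(1−ε) = 560 kΩ × 0.0320/0.9680 = 18.5 kΩ.
(Any R1, R2 with R2/(R1+R2) = 0.248 and R1‖R2 ≤ 18.5 kΩ will meet the spec.)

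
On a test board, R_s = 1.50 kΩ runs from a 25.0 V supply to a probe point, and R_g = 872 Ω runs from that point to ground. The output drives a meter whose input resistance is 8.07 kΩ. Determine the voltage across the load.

V_out ≈ 8.60 V

The load sits in parallel with R_g: R_g‖R_L = (872 × 8070) / (872 + 8070) = 787.0 Ω.
V_out = 25.0 × 787.0 / (1500 + 787.0) = 25.0 × 787.0/2287 = 8.60 V.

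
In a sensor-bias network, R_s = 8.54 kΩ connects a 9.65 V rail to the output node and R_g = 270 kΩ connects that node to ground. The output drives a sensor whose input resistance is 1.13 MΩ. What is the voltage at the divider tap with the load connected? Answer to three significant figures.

The load sits in parallel with R_g: R_g‖R_L = (270 × 1130) / (270 + 1130) = 217.9 kΩ.
V_out = 9.65 × 217.9 / (8.54 + 217.9) = 9.65 × 217.9/226.5 = 9.29 V.
(Unloaded it would have been 9.35 V.)

V_out ≈ 9.29 V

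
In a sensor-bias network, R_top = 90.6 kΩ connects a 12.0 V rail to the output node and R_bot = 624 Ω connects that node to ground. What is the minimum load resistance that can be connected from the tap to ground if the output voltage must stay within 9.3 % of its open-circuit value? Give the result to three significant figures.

Output resistance R_th = R_top‖R_bot = (90600 × 624)/91220 = 619.7 Ω.
The fractional drop is R_th/(R_th + R_L); requiring this ≤ 0.0930 gives R_L ≥ R_th(1/0.0930 − 1) = 619.7 × 9.753 = 6.04 kΩ.

R_L(min) ≈ 6.04 kΩ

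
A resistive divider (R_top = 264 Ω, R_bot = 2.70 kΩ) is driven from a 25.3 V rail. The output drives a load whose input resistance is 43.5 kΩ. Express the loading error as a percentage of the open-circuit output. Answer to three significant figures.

0.550 %

The divider's output (Thévenin) resistance is R_top‖R_bot = 240.5 Ω.
Fractional drop under load = R_th/(R_th + R_L) = 240.5 / (240.5 + 43500) = 0.005498.
So the output falls by 0.550 %.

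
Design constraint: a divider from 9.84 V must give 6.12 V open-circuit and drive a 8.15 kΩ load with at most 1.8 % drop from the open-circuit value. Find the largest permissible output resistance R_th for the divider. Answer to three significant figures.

Loading drop = R_th/(R_th + R_L) ≤ 0.0180, so R_th ≤ R_L · ε/(1−ε) = 8.15 kΩ × 0.0180/0.9820 = 149 Ω.
(Any R1, R2 with R2/(R1+R2) = 0.622 and R1‖R2 ≤ 149 Ω will meet the spec.)

R_th ≤ 149 Ω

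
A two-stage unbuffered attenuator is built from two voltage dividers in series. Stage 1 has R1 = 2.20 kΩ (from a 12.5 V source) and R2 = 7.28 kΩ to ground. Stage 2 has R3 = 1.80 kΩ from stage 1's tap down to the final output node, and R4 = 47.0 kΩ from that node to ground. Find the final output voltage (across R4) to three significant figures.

Stage 2 presents R3+R4 = 48.80 kΩ as a load on stage 1's tap.
Stage 1's lower leg becomes R2‖(R3+R4) = 6.335 kΩ, so V_mid = 12.5 × 6.335/8.535 = 9.278 V.
Stage 2 is itself unloaded: V_out = V_mid × R4/(R3+R4) = 9.278 × 47.0/48.80 = 8.94 V.

V_out ≈ 8.94 V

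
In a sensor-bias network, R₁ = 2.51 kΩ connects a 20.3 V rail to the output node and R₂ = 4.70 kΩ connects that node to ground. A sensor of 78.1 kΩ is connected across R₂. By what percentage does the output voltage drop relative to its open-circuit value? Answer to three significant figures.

2.05 %

The divider's output (Thévenin) resistance is R₁‖R₂ = 1.636 kΩ.
Fractional drop under load = R_th/(R_th + R_L) = 1.636 / (1.636 + 78.1) = 0.02052.
So the output falls by 2.05 %.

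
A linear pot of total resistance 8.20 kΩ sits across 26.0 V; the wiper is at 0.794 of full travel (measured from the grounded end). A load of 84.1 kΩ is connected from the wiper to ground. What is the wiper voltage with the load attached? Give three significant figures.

V ≈ 20.3 V

The wiper splits the pot into (1−α)R = 1.689 kΩ above and αR = 6.511 kΩ below.
Lower section ‖ load = 6.043 kΩ.
V_wiper = 26.0 × 6.043/(1.689 + 6.043) = 20.3 V.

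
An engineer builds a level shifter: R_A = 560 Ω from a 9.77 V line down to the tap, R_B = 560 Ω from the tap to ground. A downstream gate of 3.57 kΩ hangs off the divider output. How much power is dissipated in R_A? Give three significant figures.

Total resistance from the source is R_A + (R_B‖R_L) = 1044 Ω, so I = 9.77/1044 Ω = 9.358 mA.
P = I²·R_A = (9.358 mA)² × 560 Ω = 49.0 mW.

P ≈ 49.0 mW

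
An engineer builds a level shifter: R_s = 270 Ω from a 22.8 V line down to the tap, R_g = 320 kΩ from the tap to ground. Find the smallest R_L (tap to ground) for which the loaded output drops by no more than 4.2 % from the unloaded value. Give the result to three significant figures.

R_L(min) ≈ 6.15 kΩ

Output resistance R_th = R_s‖R_g = (270 × 320000)/320300 = 269.8 Ω.
The fractional drop is R_th/(R_th + R_L); requiring this ≤ 0.0420 gives R_L ≥ R_th(1/0.0420 − 1) = 269.8 × 22.81 = 6.15 kΩ.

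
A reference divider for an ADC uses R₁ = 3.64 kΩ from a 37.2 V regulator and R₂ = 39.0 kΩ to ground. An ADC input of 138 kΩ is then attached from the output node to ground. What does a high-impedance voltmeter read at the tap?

The load sits in parallel with R₂: R₂‖R_L = (39.0 × 138) / (39.0 + 138) = 30.41 kΩ.
V_out = 37.2 × 30.41 / (3.64 + 30.41) = 37.2 × 30.41/34.05 = 33.2 V.

V_out ≈ 33.2 V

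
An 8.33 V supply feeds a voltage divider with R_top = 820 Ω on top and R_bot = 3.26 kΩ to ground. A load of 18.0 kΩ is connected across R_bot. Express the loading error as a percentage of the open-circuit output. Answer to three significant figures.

3.51 %

The divider's output (Thévenin) resistance is R_top‖R_bot = 655.2 Ω.
Fractional drop under load = R_th/(R_th + R_L) = 655.2 / (655.2 + 18000) = 0.03512.
So the output falls by 3.51 %.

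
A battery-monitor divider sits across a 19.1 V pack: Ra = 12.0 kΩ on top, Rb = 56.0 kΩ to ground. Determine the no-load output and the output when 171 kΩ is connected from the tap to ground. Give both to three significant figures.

Unloaded: 15.7 V; loaded: 14.9 V

Open-circuit: V = 19.1 × 56.0/(12.0 + 56.0) = 15.7 V.
With the load, Rb becomes Rb‖R_L = 42.19 kΩ, so V = 19.1 × 42.19/54.19 = 14.9 V.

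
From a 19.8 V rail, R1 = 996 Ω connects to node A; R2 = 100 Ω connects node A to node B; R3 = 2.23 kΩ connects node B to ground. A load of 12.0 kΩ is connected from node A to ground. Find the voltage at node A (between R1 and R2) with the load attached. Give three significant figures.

V ≈ 13.1 V

Below node A the series string R2+R3 = 2330 Ω sits in parallel with the 12000 Ω load: 1951 Ω.
V_A = 19.8 × 1951/(996 + 1951) = 13.1 V.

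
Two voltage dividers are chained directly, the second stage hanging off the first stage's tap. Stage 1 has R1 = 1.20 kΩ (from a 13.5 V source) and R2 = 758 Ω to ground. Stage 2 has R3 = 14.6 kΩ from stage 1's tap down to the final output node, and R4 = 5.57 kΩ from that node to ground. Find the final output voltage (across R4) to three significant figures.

V_out ≈ 1.41 V

Stage 2 presents R3+R4 = 20170 Ω as a load on stage 1's tap.
Stage 1's lower leg becomes R2‖(R3+R4) = 730.5 Ω, so V_mid = 13.5 × 730.5/1931 = 5.109 V.
Stage 2 is itself unloaded: V_out = V_mid × R4/(R3+R4) = 5.109 × 5570/20170 = 1.41 V.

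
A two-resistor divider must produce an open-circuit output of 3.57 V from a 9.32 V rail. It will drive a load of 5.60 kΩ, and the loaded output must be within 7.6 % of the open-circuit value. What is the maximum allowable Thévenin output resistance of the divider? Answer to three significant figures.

R_th ≤ 461 Ω

Loading drop = R_th/(R_th + R_L) ≤ 0.0760, so R_th ≤ R_L · ε/(1−ε) = 5.60 kΩ × 0.0760/0.9240 = 461 Ω.
(Any R1, R2 with R2/(R1+R2) = 0.383 and R1‖R2 ≤ 461 Ω will meet the spec.)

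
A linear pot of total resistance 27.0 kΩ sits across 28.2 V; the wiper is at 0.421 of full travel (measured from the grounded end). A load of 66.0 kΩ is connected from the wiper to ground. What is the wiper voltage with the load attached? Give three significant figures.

The wiper splits the pot into (1−α)R = 15.63 kΩ above and αR = 11.37 kΩ below.
Lower section ‖ load = 9.697 kΩ.
V_wiper = 28.2 × 9.697/(15.63 + 9.697) = 10.8 V.

V ≈ 10.8 V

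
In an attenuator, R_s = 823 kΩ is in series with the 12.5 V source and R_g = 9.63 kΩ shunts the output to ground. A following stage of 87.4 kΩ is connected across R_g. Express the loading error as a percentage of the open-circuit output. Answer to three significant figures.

The divider's output (Thévenin) resistance is R_s‖R_g = 9.519 kΩ.
Fractional drop under load = R_th/(R_th + R_L) = 9.519 / (9.519 + 87.4) = 0.09821.
So the output falls by 9.82 %.

9.82 %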